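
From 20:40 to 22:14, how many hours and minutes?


End time in minutes: 22×60 + 14 = 1334
Start time in minutes: 20×60 + 40 = 1240
Difference = 1334 - 1240 = 94 minutes
= 1 hours 34 minutes

1h 34m


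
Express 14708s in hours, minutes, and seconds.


Hours: 14708 ÷ 3600 = 4 remainder 308
Minutes: 308 ÷ 60 = 5 remainder 8
Seconds: 8

4h 5m 8s


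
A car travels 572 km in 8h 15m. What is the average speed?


69.3 km/h

Distance: 572 km
Time: 8h 15m = 495 min = 495/60 = 33/4 hours
Speed = 572 ÷ (33/4) = 572 × 4 / 33 = 2288/33 ≈ 69.3 km/h


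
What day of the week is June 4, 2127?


Zeller's congruence:
q=4, m=6, k=27, j=21
h = (4 + ⌊13×7/5⌋ + 27 + ⌊27/4⌋ + ⌊21/4⌋ - 2×21) mod 7
= (4 + 18 + 27 + 6 + 5 - 42) mod 7
= 18 mod 7 = 4
h=4 → Wednesday

Wednesday


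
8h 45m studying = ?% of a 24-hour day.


Time: 525 minutes
Day: 1440 minutes
Percentage = (525/1440) × 100 ≈ 36.5%

36.5%


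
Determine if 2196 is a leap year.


Yes

Rules: divisible by 4 AND (not by 100 OR by 400)
2196 ÷ 4 = 549 exactly → divisible by 4
2196 ÷ 100 = 21 remainder 96 → not divisible by 100
Divisible by 4 but not by 100 → leap year


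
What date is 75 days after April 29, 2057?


Start: April 29, 2057
Add 75 days
April 29 → May 1: 30 - 29 + 1 = 2 days (75 - 2 = 73 left)
May 1 → June 1: 31 - 1 + 1 = 31 days (73 - 31 = 42 left)
June 1 → July 1: 30 - 1 + 1 = 30 days (42 - 30 = 12 left)
July 1 + 12 = July 13, 2057

July 13, 2057


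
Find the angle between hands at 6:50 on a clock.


95.0°

Hour hand = 6×30 + 50×0.5 = 205.0°
Minute hand = 50×6 = 300°
Difference = |205.0 - 300| = 95.0°


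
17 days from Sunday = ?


Wednesday

Start: Sunday (index 6)
(6 + 17) mod 7
= 23 mod 7
= 2
Index 2 → Wednesday


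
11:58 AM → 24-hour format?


11:58

Input: 11:58 AM
AM hour stays: 11


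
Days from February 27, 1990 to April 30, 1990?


62 days

From February 27, 1990 to April 30, 1990
Rest of February 1990: 28 - 27 = 1
Full months: March 31
Days into April 1990: 30
Total = 1 + 31 + 30 = 62 days


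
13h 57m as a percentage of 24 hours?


0.5813 (58.13%)

Total minutes: 13×60 + 57 = 837
Day = 24×60 = 1440 minutes
Fraction = 837/1440 ≈ 0.5813
As a percentage: 837/1440 × 100 ≈ 58.13%


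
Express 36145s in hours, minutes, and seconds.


Hours: 36145 ÷ 3600 = 10 remainder 145
Minutes: 145 ÷ 60 = 2 remainder 25
Seconds: 25

10h 2m 25s


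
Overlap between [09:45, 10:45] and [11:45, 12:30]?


0 minutes

Meeting A: 585-645 (in minutes from midnight)
Meeting B: 705-750
Overlap start = max(585, 705) = 705
Overlap end = min(645, 750) = 645
Overlap = max(0, 645 - 705) = 0 min


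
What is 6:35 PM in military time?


18:35

Input: 6:35 PM
PM: 6 + 12 = 18


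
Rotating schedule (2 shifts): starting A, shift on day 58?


Shifts: A, B
Start: A (index 0)
Day 58: (0 + 58 - 1) mod 2
= 57 mod 2
= 1
Index 1 → shift B

Shift B


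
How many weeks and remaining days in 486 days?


Weeks: 486 ÷ 7 = 69 remainder 3

69 weeks 3 days


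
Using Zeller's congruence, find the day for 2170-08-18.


Zeller's congruence:
q=18, m=8, k=70, j=21
h = (18 + ⌊13×9/5⌋ + 70 + ⌊70/4⌋ + ⌊21/4⌋ - 2×21) mod 7
= (18 + 23 + 70 + 17 + 5 - 42) mod 7
= 91 mod 7 = 0
h=0 → Saturday

Saturday


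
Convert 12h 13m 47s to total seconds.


44027 seconds

Hours: 12 × 3600 = 43200
Minutes: 13 × 60 = 780
Seconds: 47
Total = 43200 + 780 + 47 = 44027


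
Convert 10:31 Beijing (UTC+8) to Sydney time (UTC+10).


12:31

Time difference = UTC+10 - UTC+8 = +2 hours
New hour = (10 + 2) mod 24
= 12 mod 24 = 12
Minutes unchanged → 12:31


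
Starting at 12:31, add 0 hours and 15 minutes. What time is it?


12:46

Start: 751 minutes from midnight
Add: 15 minutes
Total: 766 minutes
Hours: 766 ÷ 60 = 12 remainder 46


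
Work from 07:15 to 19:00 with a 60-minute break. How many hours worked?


10h 45m (645 minutes)

Total time = (19×60+0) - (7×60+15)
= 1140 - 435 = 705 min
Minus break: 705 - 60 = 645 min
= 10h 45m


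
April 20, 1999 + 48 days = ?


June 7, 1999

Start: April 20, 1999
Add 48 days
April 20 → May 1: 30 - 20 + 1 = 11 days (48 - 11 = 37 left)
May 1 → June 1: 31 - 1 + 1 = 31 days (37 - 31 = 6 left)
June 1 + 6 = June 7, 1999


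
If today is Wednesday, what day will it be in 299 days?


Monday

Start: Wednesday (index 2)
(2 + 299) mod 7
= 301 mod 7
= 0
Index 0 → Monday


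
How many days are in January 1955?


31 days

Month: January (month 1)
January has 31 days


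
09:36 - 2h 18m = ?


07:18

Start: 576 minutes from midnight
Subtract: 138 minutes
Remaining: 576 - 138 = 438
Hours: 7, Minutes: 18


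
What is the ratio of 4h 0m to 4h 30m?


Duration 1: 240 minutes
Duration 2: 270 minutes
Ratio = 240:270
GCD = 30
Simplified = 8:9
As a decimal: 8/9 ≈ 0.89

8:9 (0.89)


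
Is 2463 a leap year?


Rules: divisible by 4 AND (not by 100 OR by 400)
2463 ÷ 4 = 615 remainder 3 → not divisible by 4
Not divisible by 4 → not a leap year

No


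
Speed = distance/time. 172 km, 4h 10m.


41.3 km/h

Distance: 172 km
Time: 4h 10m = 250 min = 250/60 = 25/6 hours
Speed = 172 ÷ (25/6) = 172 × 6 / 25 = 1032/25 ≈ 41.3 km/h


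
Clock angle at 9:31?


99.5°

Hour hand = 9×30 + 31×0.5 = 285.5°
Minute hand = 31×6 = 186°
Difference = |285.5 - 186| = 99.5°


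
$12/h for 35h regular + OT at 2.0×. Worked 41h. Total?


$564.00

Regular: 35h × $12 = $420.00
Overtime: 41 - 35 = 6h
OT pay: 6h × $12 × 2.0 = $144.00
Total = $420.00 + $144.00 = $564.00


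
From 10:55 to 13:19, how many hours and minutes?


2h 24m

End time in minutes: 13×60 + 19 = 799
Start time in minutes: 10×60 + 55 = 655
Difference = 799 - 655 = 144 minutes
= 2 hours 24 minutes


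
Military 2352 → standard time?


11:52 PM

Hour: 23
23 - 12 = 11 → PM


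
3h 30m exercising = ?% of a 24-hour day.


14.6%

Time: 210 minutes
Day: 1440 minutes
Percentage = (210/1440) × 100 ≈ 14.6%


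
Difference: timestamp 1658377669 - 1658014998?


362671 seconds (100.7 hours / 4.20 days)

Difference = 1658377669 - 1658014998 = 362671 seconds
In hours: 362671 / 3600 ≈ 100.7
In days: 362671 / 86400 ≈ 4.20


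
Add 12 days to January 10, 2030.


January 22, 2030

Start: January 10, 2030
Add 12 days
January 10 + 12 = January 22, 2030


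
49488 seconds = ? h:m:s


Hours: 49488 ÷ 3600 = 13 remainder 2688
Minutes: 2688 ÷ 60 = 44 remainder 48
Seconds: 48

13h 44m 48s


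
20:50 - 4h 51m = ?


15:59

Start: 1250 minutes from midnight
Subtract: 291 minutes
Remaining: 1250 - 291 = 959
Hours: 15, Minutes: 59


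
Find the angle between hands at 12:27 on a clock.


Hour hand (12 ≡ 0 on the dial): 0×30 + 27×0.5 = 13.5°
Minute hand = 27×6 = 162°
Difference = |13.5 - 162| = 148.5°

148.5°


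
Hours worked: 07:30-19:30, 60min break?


11h 0m (660 minutes)

Total time = (19×60+30) - (7×60+30)
= 1170 - 450 = 720 min
Minus break: 720 - 60 = 660 min
= 11h 0m


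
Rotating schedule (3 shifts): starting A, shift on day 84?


Shifts: A, B, C
Start: A (index 0)
Day 84: (0 + 84 - 1) mod 3
= 83 mod 3
= 2
Index 2 → shift C

Shift C


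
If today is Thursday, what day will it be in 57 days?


Friday

Start: Thursday (index 3)
(3 + 57) mod 7
= 60 mod 7
= 4
Index 4 → Friday


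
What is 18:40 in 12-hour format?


6:40 PM

Hour: 18
18 - 12 = 6 → PM


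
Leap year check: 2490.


Rules: divisible by 4 AND (not by 100 OR by 400)
2490 ÷ 4 = 622 remainder 2 → not divisible by 4
Not divisible by 4 → not a leap year

No


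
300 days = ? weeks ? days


42 weeks 6 days

Weeks: 300 ÷ 7 = 42 remainder 6


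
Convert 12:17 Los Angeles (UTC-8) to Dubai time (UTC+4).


00:17 (next day)

Time difference = UTC+4 - UTC-8 = +12 hours
New hour = (12 + 12) mod 24
= 24 mod 24 = 0
Minutes unchanged → 00:17; 24 ≥ 24 → next day


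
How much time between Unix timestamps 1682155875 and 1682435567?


Difference = 1682435567 - 1682155875 = 279692 seconds
In hours: 279692 / 3600 ≈ 77.7
In days: 279692 / 86400 ≈ 3.24

279692 seconds (77.7 hours / 3.24 days)


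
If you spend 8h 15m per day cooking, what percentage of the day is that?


34.4%

Time: 495 minutes
Day: 1440 minutes
Percentage = (495/1440) × 100 ≈ 34.4%


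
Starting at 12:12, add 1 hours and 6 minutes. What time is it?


Start: 732 minutes from midnight
Add: 66 minutes
Total: 798 minutes
Hours: 798 ÷ 60 = 13 remainder 18

13:18


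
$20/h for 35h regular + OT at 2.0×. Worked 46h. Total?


Regular: 35h × $20 = $700.00
Overtime: 46 - 35 = 11h
OT pay: 11h × $20 × 2.0 = $440.00
Total = $700.00 + $440.00 = $1140.00

$1140.00


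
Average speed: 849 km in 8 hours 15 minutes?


Distance: 849 km
Time: 8h 15m = 495 min = 495/60 = 33/4 hours
Speed = 849 ÷ (33/4) = 849 × 4 / 33 = 3396/33 ≈ 102.9 km/h

102.9 km/h


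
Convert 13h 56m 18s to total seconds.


50178 seconds

Hours: 13 × 3600 = 46800
Minutes: 56 × 60 = 3360
Seconds: 18
Total = 46800 + 3360 + 18 = 50178


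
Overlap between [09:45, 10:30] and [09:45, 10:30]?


45 minutes

Meeting A: 585-630 (in minutes from midnight)
Meeting B: 585-630
Overlap start = max(585, 585) = 585
Overlap end = min(630, 630) = 630
Overlap = max(0, 630 - 585) = 45 min


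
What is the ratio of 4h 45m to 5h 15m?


19:21 (0.90)

Duration 1: 285 minutes
Duration 2: 315 minutes
Ratio = 285:315
GCD = 15
Simplified = 19:21
As a decimal: 19/21 ≈ 0.90


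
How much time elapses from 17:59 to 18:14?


End time in minutes: 18×60 + 14 = 1094
Start time in minutes: 17×60 + 59 = 1079
Difference = 1094 - 1079 = 15 minutes
= 0 hours 15 minutes

0h 15m


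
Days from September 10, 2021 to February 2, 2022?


145 days

From September 10, 2021 to February 2, 2022
Rest of September 2021: 30 - 10 = 20
Full months: October 31, November 30, December 31, January 31
Days into February 2022: 2
Total = 20 + 31 + 30 + 31 + 31 + 2 = 145 days


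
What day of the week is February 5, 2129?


Zeller's congruence:
q=5, m=14, k=28, j=21
h = (5 + ⌊13×15/5⌋ + 28 + ⌊28/4⌋ + ⌊21/4⌋ - 2×21) mod 7
= (5 + 39 + 28 + 7 + 5 - 42) mod 7
= 42 mod 7 = 0
h=0 → Saturday

Saturday


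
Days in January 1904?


31 days

Month: January (month 1)
January has 31 days


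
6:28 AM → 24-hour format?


Input: 6:28 AM
AM hour stays: 6

06:28


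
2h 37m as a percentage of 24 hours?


Total minutes: 2×60 + 37 = 157
Day = 24×60 = 1440 minutes
Fraction = 157/1440 ≈ 0.1090
As a percentage: 157/1440 × 100 ≈ 10.90%

0.1090 (10.90%)


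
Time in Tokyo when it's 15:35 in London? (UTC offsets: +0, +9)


Time difference = UTC+9 - UTC+0 = +9 hours
New hour = (15 + 9) mod 24
= 24 mod 24 = 0
Minutes unchanged → 00:35; 24 ≥ 24 → next day

00:35 (next day)


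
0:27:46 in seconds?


Hours: 0 × 3600 = 0
Minutes: 27 × 60 = 1620
Seconds: 46
Total = 0 + 1620 + 46 = 1666

1666 seconds


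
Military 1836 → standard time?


Hour: 18
18 - 12 = 6 → PM

6:36 PM


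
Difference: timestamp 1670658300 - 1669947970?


710330 seconds (197.3 hours / 8.22 days)

Difference = 1670658300 - 1669947970 = 710330 seconds
In hours: 710330 / 3600 ≈ 197.3
In days: 710330 / 86400 ≈ 8.22


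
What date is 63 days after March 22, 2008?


May 24, 2008

Start: March 22, 2008
Add 63 days
March 22 → April 1: 31 - 22 + 1 = 10 days (63 - 10 = 53 left)
April 1 → May 1: 30 - 1 + 1 = 30 days (53 - 30 = 23 left)
May 1 + 23 = May 24, 2008


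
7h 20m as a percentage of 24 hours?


0.3056 (30.56%)

Total minutes: 7×60 + 20 = 440
Day = 24×60 = 1440 minutes
Fraction = 440/1440 ≈ 0.3056
As a percentage: 440/1440 × 100 ≈ 30.56%


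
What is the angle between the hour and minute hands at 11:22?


Hour hand = 11×30 + 22×0.5 = 341.0°
Minute hand = 22×6 = 132°
Difference = |341.0 - 132| = 209.0°
Since > 180°: 360 - 209.0 = 151.0°

151.0°


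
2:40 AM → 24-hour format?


02:40

Input: 2:40 AM
AM hour stays: 2


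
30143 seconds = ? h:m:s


8h 22m 23s

Hours: 30143 ÷ 3600 = 8 remainder 1343
Minutes: 1343 ÷ 60 = 22 remainder 23
Seconds: 23


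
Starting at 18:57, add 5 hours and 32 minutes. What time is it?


Start: 1137 minutes from midnight
Add: 332 minutes
Total: 1469 minutes
Hours: 1469 ÷ 60 = 24 remainder 29
24 ≥ 24 → 24 - 24 = 0 (next day)

00:29 (next day)


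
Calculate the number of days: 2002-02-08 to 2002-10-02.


From February 8, 2002 to October 2, 2002
Rest of February 2002: 28 - 8 = 20
Full months: March 31, April 30, May 31, June 30, July 31, August 31, September 30
Days into October 2002: 2
Total = 20 + 31 + 30 + 31 + 30 + 31 + 31 + 30 + 2 = 236 days

236 days


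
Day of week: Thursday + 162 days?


Friday

Start: Thursday (index 3)
(3 + 162) mod 7
= 165 mod 7
= 4
Index 4 → Friday


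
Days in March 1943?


Month: March (month 3)
March has 31 days

31 days


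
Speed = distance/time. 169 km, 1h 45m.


Distance: 169 km
Time: 1h 45m = 105 min = 105/60 = 7/4 hours
Speed = 169 ÷ (7/4) = 169 × 4 / 7 = 676/7 ≈ 96.6 km/h

96.6 km/h


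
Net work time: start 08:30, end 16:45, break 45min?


7h 30m (450 minutes)

Total time = (16×60+45) - (8×60+30)
= 1005 - 510 = 495 min
Minus break: 495 - 45 = 450 min
= 7h 30m


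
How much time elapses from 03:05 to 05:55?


End time in minutes: 5×60 + 55 = 355
Start time in minutes: 3×60 + 5 = 185
Difference = 355 - 185 = 170 minutes
= 2 hours 50 minutes

2h 50m


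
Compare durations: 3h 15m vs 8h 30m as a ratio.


Duration 1: 195 minutes
Duration 2: 510 minutes
Ratio = 195:510
GCD = 15
Simplified = 13:34
As a decimal: 13/34 ≈ 0.38

13:34 (0.38)


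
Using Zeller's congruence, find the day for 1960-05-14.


Zeller's congruence:
q=14, m=5, k=60, j=19
h = (14 + ⌊13×6/5⌋ + 60 + ⌊60/4⌋ + ⌊19/4⌋ - 2×19) mod 7
= (14 + 15 + 60 + 15 + 4 - 38) mod 7
= 70 mod 7 = 0
h=0 → Saturday

Saturday


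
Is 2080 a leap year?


Yes

Rules: divisible by 4 AND (not by 100 OR by 400)
2080 ÷ 4 = 520 exactly → divisible by 4
2080 ÷ 100 = 20 remainder 80 → not divisible by 100
Divisible by 4 but not by 100 → leap year


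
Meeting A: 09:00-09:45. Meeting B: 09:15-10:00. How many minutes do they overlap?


Meeting A: 540-585 (in minutes from midnight)
Meeting B: 555-600
Overlap start = max(540, 555) = 555
Overlap end = min(585, 600) = 585
Overlap = max(0, 585 - 555) = 30 min

30 minutes


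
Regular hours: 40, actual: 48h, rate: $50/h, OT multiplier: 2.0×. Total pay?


Regular: 40h × $50 = $2000.00
Overtime: 48 - 40 = 8h
OT pay: 8h × $50 × 2.0 = $800.00
Total = $2000.00 + $800.00 = $2800.00

$2800.00


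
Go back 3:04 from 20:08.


Start: 1208 minutes from midnight
Subtract: 184 minutes
Remaining: 1208 - 184 = 1024
Hours: 17, Minutes: 4

17:04


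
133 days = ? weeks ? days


19 weeks 0 days

Weeks: 133 ÷ 7 = 19 remainder 0


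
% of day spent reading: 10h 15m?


42.7%

Time: 615 minutes
Day: 1440 minutes
Percentage = (615/1440) × 100 ≈ 42.7%


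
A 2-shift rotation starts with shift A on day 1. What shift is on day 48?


Shift B

Shifts: A, B
Start: A (index 0)
Day 48: (0 + 48 - 1) mod 2
= 47 mod 2
= 1
Index 1 → shift B


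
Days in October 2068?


Month: October (month 10)
October has 31 days

31 days


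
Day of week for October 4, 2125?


Zeller's congruence:
q=4, m=10, k=25, j=21
h = (4 + ⌊13×11/5⌋ + 25 + ⌊25/4⌋ + ⌊21/4⌋ - 2×21) mod 7
= (4 + 28 + 25 + 6 + 5 - 42) mod 7
= 26 mod 7 = 5
h=5 → Thursday

Thursday


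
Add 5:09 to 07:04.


Start: 424 minutes from midnight
Add: 309 minutes
Total: 733 minutes
Hours: 733 ÷ 60 = 12 remainder 13

12:13


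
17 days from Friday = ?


Monday

Start: Friday (index 4)
(4 + 17) mod 7
= 21 mod 7
= 0
Index 0 → Monday


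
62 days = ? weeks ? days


8 weeks 6 days

Weeks: 62 ÷ 7 = 8 remainder 6


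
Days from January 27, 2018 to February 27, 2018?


31 days

From January 27, 2018 to February 27, 2018
Rest of January 2018: 31 - 27 = 4
Days into February 2018: 27
Total = 4 + 27 = 31 days


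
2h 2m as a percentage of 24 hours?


Total minutes: 2×60 + 2 = 122
Day = 24×60 = 1440 minutes
Fraction = 122/1440 ≈ 0.0847
As a percentage: 122/1440 × 100 ≈ 8.47%

0.0847 (8.47%)


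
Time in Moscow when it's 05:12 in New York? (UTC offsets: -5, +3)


Time difference = UTC+3 - UTC-5 = +8 hours
New hour = (5 + 8) mod 24
= 13 mod 24 = 13
Minutes unchanged → 13:12

13:12


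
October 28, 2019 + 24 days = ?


November 21, 2019

Start: October 28, 2019
Add 24 days
October 28 → November 1: 31 - 28 + 1 = 4 days (24 - 4 = 20 left)
November 1 + 20 = November 21, 2019


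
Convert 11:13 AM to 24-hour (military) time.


11:13

Input: 11:13 AM
AM hour stays: 11


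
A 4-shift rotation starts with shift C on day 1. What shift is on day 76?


Shifts: A, B, C, D
Start: C (index 2)
Day 76: (2 + 76 - 1) mod 4
= 77 mod 4
= 1
Index 1 → shift B

Shift B


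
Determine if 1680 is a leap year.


Yes

Rules: divisible by 4 AND (not by 100 OR by 400)
1680 ÷ 4 = 420 exactly → divisible by 4
1680 ÷ 100 = 16 remainder 80 → not divisible by 100
Divisible by 4 but not by 100 → leap year


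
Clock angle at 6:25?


Hour hand = 6×30 + 25×0.5 = 192.5°
Minute hand = 25×6 = 150°
Difference = |192.5 - 150| = 42.5°

42.5°


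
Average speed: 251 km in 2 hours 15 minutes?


111.6 km/h

Distance: 251 km
Time: 2h 15m = 135 min = 135/60 = 9/4 hours
Speed = 251 ÷ (9/4) = 251 × 4 / 9 = 1004/9 ≈ 111.6 km/h


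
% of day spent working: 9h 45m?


40.6%

Time: 585 minutes
Day: 1440 minutes
Percentage = (585/1440) × 100 ≈ 40.6%


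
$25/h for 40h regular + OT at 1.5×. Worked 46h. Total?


$1225.00

Regular: 40h × $25 = $1000.00
Overtime: 46 - 40 = 6h
OT pay: 6h × $25 × 1.5 = $225.00
Total = $1000.00 + $225.00 = $1225.00


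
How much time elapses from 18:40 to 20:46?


2h 6m

End time in minutes: 20×60 + 46 = 1246
Start time in minutes: 18×60 + 40 = 1120
Difference = 1246 - 1120 = 126 minutes
= 2 hours 6 minutes


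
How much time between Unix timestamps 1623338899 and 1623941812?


602913 seconds (167.5 hours / 6.98 days)

Difference = 1623941812 - 1623338899 = 602913 seconds
In hours: 602913 / 3600 ≈ 167.5
In days: 602913 / 86400 ≈ 6.98


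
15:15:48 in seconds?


54948 seconds

Hours: 15 × 3600 = 54000
Minutes: 15 × 60 = 900
Seconds: 48
Total = 54000 + 900 + 48 = 54948


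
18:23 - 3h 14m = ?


15:09

Start: 1103 minutes from midnight
Subtract: 194 minutes
Remaining: 1103 - 194 = 909
Hours: 15, Minutes: 9


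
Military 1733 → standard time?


5:33 PM

Hour: 17
17 - 12 = 5 → PM


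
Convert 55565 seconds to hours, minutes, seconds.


15h 26m 5s

Hours: 55565 ÷ 3600 = 15 remainder 1565
Minutes: 1565 ÷ 60 = 26 remainder 5
Seconds: 5


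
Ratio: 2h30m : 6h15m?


Duration 1: 150 minutes
Duration 2: 375 minutes
Ratio = 150:375
GCD = 75
Simplified = 2:5
As a decimal: 2/5 = 0.40

2:5 (0.40)


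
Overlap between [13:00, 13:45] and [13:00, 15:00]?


45 minutes

Meeting A: 780-825 (in minutes from midnight)
Meeting B: 780-900
Overlap start = max(780, 780) = 780
Overlap end = min(825, 900) = 825
Overlap = max(0, 825 - 780) = 45 min


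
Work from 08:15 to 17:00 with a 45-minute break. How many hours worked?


8h 0m (480 minutes)

Total time = (17×60+0) - (8×60+15)
= 1020 - 495 = 525 min
Minus break: 525 - 45 = 480 min
= 8h 0m


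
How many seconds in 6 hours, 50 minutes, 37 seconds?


Hours: 6 × 3600 = 21600
Minutes: 50 × 60 = 3000
Seconds: 37
Total = 21600 + 3000 + 37 = 24637

24637 seconds


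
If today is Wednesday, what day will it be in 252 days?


Start: Wednesday (index 2)
(2 + 252) mod 7
= 254 mod 7
= 2
Index 2 → Wednesday

Wednesday


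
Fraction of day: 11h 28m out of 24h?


Total minutes: 11×60 + 28 = 688
Day = 24×60 = 1440 minutes
Fraction = 688/1440 ≈ 0.4778
As a percentage: 688/1440 × 100 ≈ 47.78%

0.4778 (47.78%)


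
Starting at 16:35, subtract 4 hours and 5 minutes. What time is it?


Start: 995 minutes from midnight
Subtract: 245 minutes
Remaining: 995 - 245 = 750
Hours: 12, Minutes: 30

12:30


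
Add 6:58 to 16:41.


23:39

Start: 1001 minutes from midnight
Add: 418 minutes
Total: 1419 minutes
Hours: 1419 ÷ 60 = 23 remainder 39


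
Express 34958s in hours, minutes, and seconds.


9h 42m 38s

Hours: 34958 ÷ 3600 = 9 remainder 2558
Minutes: 2558 ÷ 60 = 42 remainder 38
Seconds: 38


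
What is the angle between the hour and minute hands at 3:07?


51.5°

Hour hand = 3×30 + 7×0.5 = 93.5°
Minute hand = 7×6 = 42°
Difference = |93.5 - 42| = 51.5°


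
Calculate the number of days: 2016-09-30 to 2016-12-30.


From September 30, 2016 to December 30, 2016
Rest of September 2016: 30 - 30 = 0
Full months: October 31, November 30
Days into December 2016: 30
Total = 0 + 31 + 30 + 30 = 91 days

91 days


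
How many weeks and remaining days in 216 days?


Weeks: 216 ÷ 7 = 30 remainder 6

30 weeks 6 days


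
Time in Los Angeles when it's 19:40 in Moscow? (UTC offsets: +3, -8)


Time difference = UTC-8 - UTC+3 = -11 hours
New hour = (19 -11) mod 24
= 8 mod 24 = 8
Minutes unchanged → 08:40

08:40


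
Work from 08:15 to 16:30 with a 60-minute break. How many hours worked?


7h 15m (435 minutes)

Total time = (16×60+30) - (8×60+15)
= 990 - 495 = 495 min
Minus break: 495 - 60 = 435 min
= 7h 15m


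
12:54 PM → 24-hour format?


Input: 12:54 PM
12 PM → 12 (noon)

12:54


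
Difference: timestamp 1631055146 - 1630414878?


Difference = 1631055146 - 1630414878 = 640268 seconds
In hours: 640268 / 3600 ≈ 177.9
In days: 640268 / 86400 ≈ 7.41

640268 seconds (177.9 hours / 7.41 days)


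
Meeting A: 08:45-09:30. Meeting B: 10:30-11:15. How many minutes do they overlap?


0 minutes

Meeting A: 525-570 (in minutes from midnight)
Meeting B: 630-675
Overlap start = max(525, 630) = 630
Overlap end = min(570, 675) = 570
Overlap = max(0, 570 - 630) = 0 min


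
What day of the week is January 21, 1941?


Zeller's congruence:
q=21, m=13, k=40, j=19
h = (21 + ⌊13×14/5⌋ + 40 + ⌊40/4⌋ + ⌊19/4⌋ - 2×19) mod 7
= (21 + 36 + 40 + 10 + 4 - 38) mod 7
= 73 mod 7 = 3
h=3 → Tuesday

Tuesday


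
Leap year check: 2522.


Rules: divisible by 4 AND (not by 100 OR by 400)
2522 ÷ 4 = 630 remainder 2 → not divisible by 4
Not divisible by 4 → not a leap year

No


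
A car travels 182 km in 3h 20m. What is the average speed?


54.6 km/h

Distance: 182 km
Time: 3h 20m = 200 min = 200/60 = 10/3 hours
Speed = 182 ÷ (10/3) = 182 × 3 / 10 = 546/10 = 54.6 km/h


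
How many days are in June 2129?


30 days

Month: June (month 6)
June has 30 days


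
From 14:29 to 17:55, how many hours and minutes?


End time in minutes: 17×60 + 55 = 1075
Start time in minutes: 14×60 + 29 = 869
Difference = 1075 - 869 = 206 minutes
= 3 hours 26 minutes

3h 26m


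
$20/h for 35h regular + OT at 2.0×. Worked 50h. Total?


Regular: 35h × $20 = $700.00
Overtime: 50 - 35 = 15h
OT pay: 15h × $20 × 2.0 = $600.00
Total = $700.00 + $600.00 = $1300.00

$1300.00


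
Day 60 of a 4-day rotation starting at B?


Shift A

Shifts: A, B, C, D
Start: B (index 1)
Day 60: (1 + 60 - 1) mod 4
= 60 mod 4
= 0
Index 0 → shift A


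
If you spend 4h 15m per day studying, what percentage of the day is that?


17.7%

Time: 255 minutes
Day: 1440 minutes
Percentage = (255/1440) × 100 ≈ 17.7%


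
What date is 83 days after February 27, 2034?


May 21, 2034

Start: February 27, 2034
Add 83 days
February 27 → March 1: 28 - 27 + 1 = 2 days (83 - 2 = 81 left)
March 1 → April 1: 31 - 1 + 1 = 31 days (81 - 31 = 50 left)
April 1 → May 1: 30 - 1 + 1 = 30 days (50 - 30 = 20 left)
May 1 + 20 = May 21, 2034


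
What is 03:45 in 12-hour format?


3:45 AM

Hour: 3
3 < 12 → AM


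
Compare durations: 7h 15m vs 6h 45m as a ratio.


29:27 (1.07)

Duration 1: 435 minutes
Duration 2: 405 minutes
Ratio = 435:405
GCD = 15
Simplified = 29:27
As a decimal: 29/27 ≈ 1.07


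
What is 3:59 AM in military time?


Input: 3:59 AM
AM hour stays: 3

03:59


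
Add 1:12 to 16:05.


Start: 965 minutes from midnight
Add: 72 minutes
Total: 1037 minutes
Hours: 1037 ÷ 60 = 17 remainder 17

17:17


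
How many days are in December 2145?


31 days

Month: December (month 12)
December has 31 days


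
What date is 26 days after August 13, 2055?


September 8, 2055

Start: August 13, 2055
Add 26 days
August 13 → September 1: 31 - 13 + 1 = 19 days (26 - 19 = 7 left)
September 1 + 7 = September 8, 2055


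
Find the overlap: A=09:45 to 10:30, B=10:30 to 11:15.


0 minutes

Meeting A: 585-630 (in minutes from midnight)
Meeting B: 630-675
Overlap start = max(585, 630) = 630
Overlap end = min(630, 675) = 630
Overlap = max(0, 630 - 630) = 0 min


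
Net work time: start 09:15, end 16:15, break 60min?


Total time = (16×60+15) - (9×60+15)
= 975 - 555 = 420 min
Minus break: 420 - 60 = 360 min
= 6h 0m

6h 0m (360 minutes)


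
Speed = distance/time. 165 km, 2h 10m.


76.2 km/h

Distance: 165 km
Time: 2h 10m = 130 min = 130/60 = 13/6 hours
Speed = 165 ÷ (13/6) = 165 × 6 / 13 = 990/13 ≈ 76.2 km/h


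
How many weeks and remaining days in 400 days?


Weeks: 400 ÷ 7 = 57 remainder 1

57 weeks 1 days


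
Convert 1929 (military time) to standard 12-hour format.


7:29 PM

Hour: 19
19 - 12 = 7 → PM


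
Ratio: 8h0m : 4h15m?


Duration 1: 480 minutes
Duration 2: 255 minutes
Ratio = 480:255
GCD = 15
Simplified = 32:17
As a decimal: 32/17 ≈ 1.88

32:17 (1.88)


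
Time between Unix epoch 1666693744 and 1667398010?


704266 seconds (195.6 hours / 8.15 days)

Difference = 1667398010 - 1666693744 = 704266 seconds
In hours: 704266 / 3600 ≈ 195.6
In days: 704266 / 86400 ≈ 8.15


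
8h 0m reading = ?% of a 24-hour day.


33.3%

Time: 480 minutes
Day: 1440 minutes
Percentage = (480/1440) × 100 ≈ 33.3%


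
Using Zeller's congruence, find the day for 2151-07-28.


Wednesday

Zeller's congruence:
q=28, m=7, k=51, j=21
h = (28 + ⌊13×8/5⌋ + 51 + ⌊51/4⌋ + ⌊21/4⌋ - 2×21) mod 7
= (28 + 20 + 51 + 12 + 5 - 42) mod 7
= 74 mod 7 = 4
h=4 → Wednesday


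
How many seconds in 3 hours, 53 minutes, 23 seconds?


14003 seconds

Hours: 3 × 3600 = 10800
Minutes: 53 × 60 = 3180
Seconds: 23
Total = 10800 + 3180 + 23 = 14003


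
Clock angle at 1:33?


151.5°

Hour hand = 1×30 + 33×0.5 = 46.5°
Minute hand = 33×6 = 198°
Difference = |46.5 - 198| = 151.5°


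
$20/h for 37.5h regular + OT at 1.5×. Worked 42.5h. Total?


$900.00

Regular: 37.5h × $20 = $750.00
Overtime: 42.5 - 37.5 = 5.0h
OT pay: 5.0h × $20 × 1.5 = $150.00
Total = $750.00 + $150.00 = $900.00


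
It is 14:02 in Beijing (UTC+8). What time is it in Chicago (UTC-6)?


Time difference = UTC-6 - UTC+8 = -14 hours
New hour = (14 -14) mod 24
= 0 mod 24 = 0
Minutes unchanged → 00:02

00:02


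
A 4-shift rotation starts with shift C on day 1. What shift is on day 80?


Shift B

Shifts: A, B, C, D
Start: C (index 2)
Day 80: (2 + 80 - 1) mod 4
= 81 mod 4
= 1
Index 1 → shift B


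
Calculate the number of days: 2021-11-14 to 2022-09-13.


303 days

From November 14, 2021 to September 13, 2022
Rest of November 2021: 30 - 14 = 16
Full months: December 31, January 31, February 2022 28, March 31, April 30, May 31, June 30, July 31, August 31
Days into September 2022: 13
Total = 16 + 31 + 31 + 28 + 31 + 30 + 31 + 30 + 31 + 31 + 13 = 303 days


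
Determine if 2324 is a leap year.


Yes

Rules: divisible by 4 AND (not by 100 OR by 400)
2324 ÷ 4 = 581 exactly → divisible by 4
2324 ÷ 100 = 23 remainder 24 → not divisible by 100
Divisible by 4 but not by 100 → leap year


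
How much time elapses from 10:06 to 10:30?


End time in minutes: 10×60 + 30 = 630
Start time in minutes: 10×60 + 6 = 606
Difference = 630 - 606 = 24 minutes
= 0 hours 24 minutes

0h 24m


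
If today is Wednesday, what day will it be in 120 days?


Start: Wednesday (index 2)
(2 + 120) mod 7
= 122 mod 7
= 3
Index 3 → Thursday

Thursday


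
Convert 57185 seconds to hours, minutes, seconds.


Hours: 57185 ÷ 3600 = 15 remainder 3185
Minutes: 3185 ÷ 60 = 53 remainder 5
Seconds: 5

15h 53m 5s


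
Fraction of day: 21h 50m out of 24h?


0.9097 (90.97%)

Total minutes: 21×60 + 50 = 1310
Day = 24×60 = 1440 minutes
Fraction = 1310/1440 ≈ 0.9097
As a percentage: 1310/1440 × 100 ≈ 90.97%


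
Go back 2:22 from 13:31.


Start: 811 minutes from midnight
Subtract: 142 minutes
Remaining: 811 - 142 = 669
Hours: 11, Minutes: 9

11:09


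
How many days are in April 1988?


30 days

Month: April (month 4)
April has 30 days


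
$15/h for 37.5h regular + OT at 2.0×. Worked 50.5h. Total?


Regular: 37.5h × $15 = $562.50
Overtime: 50.5 - 37.5 = 13.0h
OT pay: 13.0h × $15 × 2.0 = $390.00
Total = $562.50 + $390.00 = $952.50

$952.50


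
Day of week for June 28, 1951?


Zeller's congruence:
q=28, m=6, k=51, j=19
h = (28 + ⌊13×7/5⌋ + 51 + ⌊51/4⌋ + ⌊19/4⌋ - 2×19) mod 7
= (28 + 18 + 51 + 12 + 4 - 38) mod 7
= 75 mod 7 = 5
h=5 → Thursday

Thursday


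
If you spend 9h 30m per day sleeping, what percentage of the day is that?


Time: 570 minutes
Day: 1440 minutes
Percentage = (570/1440) × 100 ≈ 39.6%

39.6%


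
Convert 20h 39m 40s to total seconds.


74380 seconds

Hours: 20 × 3600 = 72000
Minutes: 39 × 60 = 2340
Seconds: 40
Total = 72000 + 2340 + 40 = 74380


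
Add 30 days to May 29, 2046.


Start: May 29, 2046
Add 30 days
May 29 → June 1: 31 - 29 + 1 = 3 days (30 - 3 = 27 left)
June 1 + 27 = June 28, 2046

June 28, 2046


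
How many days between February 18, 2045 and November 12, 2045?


267 days

From February 18, 2045 to November 12, 2045
Rest of February 2045: 28 - 18 = 10
Full months: March 31, April 30, May 31, June 30, July 31, August 31, September 30, October 31
Days into November 2045: 12
Total = 10 + 31 + 30 + 31 + 30 + 31 + 31 + 30 + 31 + 12 = 267 days


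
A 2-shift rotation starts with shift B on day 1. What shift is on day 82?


Shift A

Shifts: A, B
Start: B (index 1)
Day 82: (1 + 82 - 1) mod 2
= 82 mod 2
= 0
Index 0 → shift A


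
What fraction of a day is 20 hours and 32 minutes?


Total minutes: 20×60 + 32 = 1232
Day = 24×60 = 1440 minutes
Fraction = 1232/1440 ≈ 0.8556
As a percentage: 1232/1440 × 100 ≈ 85.56%

0.8556 (85.56%)


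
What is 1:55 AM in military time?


Input: 1:55 AM
AM hour stays: 1

01:55


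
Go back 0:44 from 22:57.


22:13

Start: 1377 minutes from midnight
Subtract: 44 minutes
Remaining: 1377 - 44 = 1333
Hours: 22, Minutes: 13


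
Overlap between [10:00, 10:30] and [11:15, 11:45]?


0 minutes

Meeting A: 600-630 (in minutes from midnight)
Meeting B: 675-705
Overlap start = max(600, 675) = 675
Overlap end = min(630, 705) = 630
Overlap = max(0, 630 - 675) = 0 min


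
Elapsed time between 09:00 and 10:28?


1h 28m

End time in minutes: 10×60 + 28 = 628
Start time in minutes: 9×60 + 0 = 540
Difference = 628 - 540 = 88 minutes
= 1 hours 28 minutes


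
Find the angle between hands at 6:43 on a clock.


56.5°

Hour hand = 6×30 + 43×0.5 = 201.5°
Minute hand = 43×6 = 258°
Difference = |201.5 - 258| = 56.5°


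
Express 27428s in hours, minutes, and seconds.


7h 37m 8s

Hours: 27428 ÷ 3600 = 7 remainder 2228
Minutes: 2228 ÷ 60 = 37 remainder 8
Seconds: 8


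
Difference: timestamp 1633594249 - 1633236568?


357681 seconds (99.4 hours / 4.14 days)

Difference = 1633594249 - 1633236568 = 357681 seconds
In hours: 357681 / 3600 ≈ 99.4
In days: 357681 / 86400 ≈ 4.14


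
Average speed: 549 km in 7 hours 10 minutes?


76.6 km/h

Distance: 549 km
Time: 7h 10m = 430 min = 430/60 = 43/6 hours
Speed = 549 ÷ (43/6) = 549 × 6 / 43 = 3294/43 ≈ 76.6 km/h


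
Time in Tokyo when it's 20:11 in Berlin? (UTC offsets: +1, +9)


04:11 (next day)

Time difference = UTC+9 - UTC+1 = +8 hours
New hour = (20 + 8) mod 24
= 28 mod 24 = 4
Minutes unchanged → 04:11; 28 ≥ 24 → next day


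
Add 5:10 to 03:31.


08:41

Start: 211 minutes from midnight
Add: 310 minutes
Total: 521 minutes
Hours: 521 ÷ 60 = 8 remainder 41


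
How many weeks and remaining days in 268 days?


Weeks: 268 ÷ 7 = 38 remainder 2

38 weeks 2 days


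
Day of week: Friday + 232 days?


Saturday

Start: Friday (index 4)
(4 + 232) mod 7
= 236 mod 7
= 5
Index 5 → Saturday


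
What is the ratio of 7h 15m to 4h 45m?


Duration 1: 435 minutes
Duration 2: 285 minutes
Ratio = 435:285
GCD = 15
Simplified = 29:19
As a decimal: 29/19 ≈ 1.53

29:19 (1.53)


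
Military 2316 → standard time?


Hour: 23
23 - 12 = 11 → PM

11:16 PM


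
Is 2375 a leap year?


Rules: divisible by 4 AND (not by 100 OR by 400)
2375 ÷ 4 = 593 remainder 3 → not divisible by 4
Not divisible by 4 → not a leap year

No


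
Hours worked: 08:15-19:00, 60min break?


9h 45m (585 minutes)

Total time = (19×60+0) - (8×60+15)
= 1140 - 495 = 645 min
Minus break: 645 - 60 = 585 min
= 9h 45m


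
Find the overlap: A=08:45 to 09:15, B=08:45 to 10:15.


Meeting A: 525-555 (in minutes from midnight)
Meeting B: 525-615
Overlap start = max(525, 525) = 525
Overlap end = min(555, 615) = 555
Overlap = max(0, 555 - 525) = 30 min

30 minutes


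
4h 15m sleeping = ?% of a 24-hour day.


Time: 255 minutes
Day: 1440 minutes
Percentage = (255/1440) × 100 ≈ 17.7%

17.7%


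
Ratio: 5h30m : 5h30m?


1:1 (1.00)

Duration 1: 330 minutes
Duration 2: 330 minutes
Ratio = 330:330
GCD = 330
Simplified = 1:1
As a decimal: 1/1 = 1.00


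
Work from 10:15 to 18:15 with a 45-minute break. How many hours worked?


Total time = (18×60+15) - (10×60+15)
= 1095 - 615 = 480 min
Minus break: 480 - 45 = 435 min
= 7h 15m

7h 15m (435 minutes)


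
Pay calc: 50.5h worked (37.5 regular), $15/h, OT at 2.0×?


Regular: 37.5h × $15 = $562.50
Overtime: 50.5 - 37.5 = 13.0h
OT pay: 13.0h × $15 × 2.0 = $390.00
Total = $562.50 + $390.00 = $952.50

$952.50


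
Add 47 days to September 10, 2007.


October 27, 2007

Start: September 10, 2007
Add 47 days
September 10 → October 1: 30 - 10 + 1 = 21 days (47 - 21 = 26 left)
October 1 + 26 = October 27, 2007


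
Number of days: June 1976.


30 days

Month: June (month 6)
June has 30 days


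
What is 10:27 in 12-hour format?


Hour: 10
10 < 12 → AM

10:27 AM


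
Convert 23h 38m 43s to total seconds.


Hours: 23 × 3600 = 82800
Minutes: 38 × 60 = 2280
Seconds: 43
Total = 82800 + 2280 + 43 = 85123

85123 seconds


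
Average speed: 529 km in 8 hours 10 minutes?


Distance: 529 km
Time: 8h 10m = 490 min = 490/60 = 49/6 hours
Speed = 529 ÷ (49/6) = 529 × 6 / 49 = 3174/49 ≈ 64.8 km/h

64.8 km/h


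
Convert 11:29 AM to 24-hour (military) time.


11:29

Input: 11:29 AM
AM hour stays: 11


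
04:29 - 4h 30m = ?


Start: 269 minutes from midnight
Subtract: 270 minutes
Remaining: 269 - 270 = -1
Negative → add 24×60 = 1439
Hours: 23, Minutes: 59

23:59


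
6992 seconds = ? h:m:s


1h 56m 32s

Hours: 6992 ÷ 3600 = 1 remainder 3392
Minutes: 3392 ÷ 60 = 56 remainder 32
Seconds: 32


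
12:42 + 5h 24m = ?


18:06

Start: 762 minutes from midnight
Add: 324 minutes
Total: 1086 minutes
Hours: 1086 ÷ 60 = 18 remainder 6


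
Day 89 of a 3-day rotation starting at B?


Shifts: A, B, C
Start: B (index 1)
Day 89: (1 + 89 - 1) mod 3
= 89 mod 3
= 2
Index 2 → shift C

Shift C


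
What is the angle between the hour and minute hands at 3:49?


Hour hand = 3×30 + 49×0.5 = 114.5°
Minute hand = 49×6 = 294°
Difference = |114.5 - 294| = 179.5°

179.5°


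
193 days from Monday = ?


Start: Monday (index 0)
(0 + 193) mod 7
= 193 mod 7
= 4
Index 4 → Friday

Friday


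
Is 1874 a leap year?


No

Rules: divisible by 4 AND (not by 100 OR by 400)
1874 ÷ 4 = 468 remainder 2 → not divisible by 4
Not divisible by 4 → not a leap year


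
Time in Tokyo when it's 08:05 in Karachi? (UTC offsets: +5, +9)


12:05

Time difference = UTC+9 - UTC+5 = +4 hours
New hour = (8 + 4) mod 24
= 12 mod 24 = 12
Minutes unchanged → 12:05


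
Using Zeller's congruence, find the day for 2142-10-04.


Zeller's congruence:
q=4, m=10, k=42, j=21
h = (4 + ⌊13×11/5⌋ + 42 + ⌊42/4⌋ + ⌊21/4⌋ - 2×21) mod 7
= (4 + 28 + 42 + 10 + 5 - 42) mod 7
= 47 mod 7 = 5
h=5 → Thursday

Thursday


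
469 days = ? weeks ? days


67 weeks 0 days

Weeks: 469 ÷ 7 = 67 remainder 0


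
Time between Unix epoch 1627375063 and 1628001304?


Difference = 1628001304 - 1627375063 = 626241 seconds
In hours: 626241 / 3600 ≈ 174.0
In days: 626241 / 86400 ≈ 7.25

626241 seconds (174.0 hours / 7.25 days)


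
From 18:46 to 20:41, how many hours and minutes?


End time in minutes: 20×60 + 41 = 1241
Start time in minutes: 18×60 + 46 = 1126
Difference = 1241 - 1126 = 115 minutes
= 1 hours 55 minutes

1h 55m


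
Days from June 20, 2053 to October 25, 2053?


127 days

From June 20, 2053 to October 25, 2053
Rest of June 2053: 30 - 20 = 10
Full months: July 31, August 31, September 30
Days into October 2053: 25
Total = 10 + 31 + 31 + 30 + 25 = 127 days


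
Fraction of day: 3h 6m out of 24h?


Total minutes: 3×60 + 6 = 186
Day = 24×60 = 1440 minutes
Fraction = 186/1440 ≈ 0.1292
As a percentage: 186/1440 × 100 ≈ 12.92%

0.1292 (12.92%)


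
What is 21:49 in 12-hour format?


9:49 PM

Hour: 21
21 - 12 = 9 → PM


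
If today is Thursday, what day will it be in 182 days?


Thursday

Start: Thursday (index 3)
(3 + 182) mod 7
= 185 mod 7
= 3
Index 3 → Thursday


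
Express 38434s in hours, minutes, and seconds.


Hours: 38434 ÷ 3600 = 10 remainder 2434
Minutes: 2434 ÷ 60 = 40 remainder 34
Seconds: 34

10h 40m 34s


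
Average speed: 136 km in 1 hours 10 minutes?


116.6 km/h

Distance: 136 km
Time: 1h 10m = 70 min = 70/60 = 7/6 hours
Speed = 136 ÷ (7/6) = 136 × 6 / 7 = 816/7 ≈ 116.6 km/h


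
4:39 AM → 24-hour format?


04:39

Input: 4:39 AM
AM hour stays: 4


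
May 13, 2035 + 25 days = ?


Start: May 13, 2035
Add 25 days
May 13 → June 1: 31 - 13 + 1 = 19 days (25 - 19 = 6 left)
June 1 + 6 = June 7, 2035

June 7, 2035


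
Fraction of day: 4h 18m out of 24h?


0.1792 (17.92%)

Total minutes: 4×60 + 18 = 258
Day = 24×60 = 1440 minutes
Fraction = 258/1440 ≈ 0.1792
As a percentage: 258/1440 × 100 ≈ 17.92%


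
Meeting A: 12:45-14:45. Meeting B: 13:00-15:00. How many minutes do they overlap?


Meeting A: 765-885 (in minutes from midnight)
Meeting B: 780-900
Overlap start = max(765, 780) = 780
Overlap end = min(885, 900) = 885
Overlap = max(0, 885 - 780) = 105 min

105 minutes


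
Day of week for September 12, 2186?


Zeller's congruence:
q=12, m=9, k=86, j=21
h = (12 + ⌊13×10/5⌋ + 86 + ⌊86/4⌋ + ⌊21/4⌋ - 2×21) mod 7
= (12 + 26 + 86 + 21 + 5 - 42) mod 7
= 108 mod 7 = 3
h=3 → Tuesday

Tuesday


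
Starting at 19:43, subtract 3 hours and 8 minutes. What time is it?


16:35

Start: 1183 minutes from midnight
Subtract: 188 minutes
Remaining: 1183 - 188 = 995
Hours: 16, Minutes: 35
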